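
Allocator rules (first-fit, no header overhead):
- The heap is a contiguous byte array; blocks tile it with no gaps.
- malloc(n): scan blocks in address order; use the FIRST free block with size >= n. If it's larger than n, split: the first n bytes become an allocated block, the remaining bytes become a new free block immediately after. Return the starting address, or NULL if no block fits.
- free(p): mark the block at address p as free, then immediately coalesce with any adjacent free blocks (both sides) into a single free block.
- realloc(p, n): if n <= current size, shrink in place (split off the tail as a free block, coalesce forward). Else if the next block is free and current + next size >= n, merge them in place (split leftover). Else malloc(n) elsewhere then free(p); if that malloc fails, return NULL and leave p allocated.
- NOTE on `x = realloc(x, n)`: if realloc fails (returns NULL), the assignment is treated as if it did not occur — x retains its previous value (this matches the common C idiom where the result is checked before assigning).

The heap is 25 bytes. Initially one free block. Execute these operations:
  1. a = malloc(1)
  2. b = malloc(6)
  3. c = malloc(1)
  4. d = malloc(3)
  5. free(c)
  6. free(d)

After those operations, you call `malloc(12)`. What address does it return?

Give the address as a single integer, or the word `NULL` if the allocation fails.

Op 1: a = malloc(1) -> a = 0; heap: [0-0 ALLOC][1-24 FREE]
Op 2: b = malloc(6) -> b = 1; heap: [0-0 ALLOC][1-6 ALLOC][7-24 FREE]
Op 3: c = malloc(1) -> c = 7; heap: [0-0 ALLOC][1-6 ALLOC][7-7 ALLOC][8-24 FREE]
Op 4: d = malloc(3) -> d = 8; heap: [0-0 ALLOC][1-6 ALLOC][7-7 ALLOC][8-10 ALLOC][11-24 FREE]
Op 5: free(c) -> (freed c); heap: [0-0 ALLOC][1-6 ALLOC][7-7 FREE][8-10 ALLOC][11-24 FREE]
Op 6: free(d) -> (freed d); heap: [0-0 ALLOC][1-6 ALLOC][7-24 FREE]
malloc(12): first-fit scan over [0-0 ALLOC][1-6 ALLOC][7-24 FREE] -> 7

Answer: 7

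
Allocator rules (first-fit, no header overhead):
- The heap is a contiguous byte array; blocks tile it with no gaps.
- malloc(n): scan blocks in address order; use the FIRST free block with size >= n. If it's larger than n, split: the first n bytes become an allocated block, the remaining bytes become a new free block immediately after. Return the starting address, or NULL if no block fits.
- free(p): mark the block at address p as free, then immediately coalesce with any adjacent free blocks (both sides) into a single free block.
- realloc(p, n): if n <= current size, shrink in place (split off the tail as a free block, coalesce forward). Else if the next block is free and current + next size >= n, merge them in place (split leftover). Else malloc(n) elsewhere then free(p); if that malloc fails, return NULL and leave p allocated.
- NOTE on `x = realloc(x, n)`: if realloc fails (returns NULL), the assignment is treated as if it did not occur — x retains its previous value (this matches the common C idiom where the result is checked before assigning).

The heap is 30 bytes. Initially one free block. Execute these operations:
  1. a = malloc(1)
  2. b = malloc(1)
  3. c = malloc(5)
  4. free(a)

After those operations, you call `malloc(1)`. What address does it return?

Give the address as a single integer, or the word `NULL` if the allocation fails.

Answer: 0

Derivation:
Op 1: a = malloc(1) -> a = 0; heap: [0-0 ALLOC][1-29 FREE]
Op 2: b = malloc(1) -> b = 1; heap: [0-0 ALLOC][1-1 ALLOC][2-29 FREE]
Op 3: c = malloc(5) -> c = 2; heap: [0-0 ALLOC][1-1 ALLOC][2-6 ALLOC][7-29 FREE]
Op 4: free(a) -> (freed a); heap: [0-0 FREE][1-1 ALLOC][2-6 ALLOC][7-29 FREE]
malloc(1): first-fit scan over [0-0 FREE][1-1 ALLOC][2-6 ALLOC][7-29 FREE] -> 0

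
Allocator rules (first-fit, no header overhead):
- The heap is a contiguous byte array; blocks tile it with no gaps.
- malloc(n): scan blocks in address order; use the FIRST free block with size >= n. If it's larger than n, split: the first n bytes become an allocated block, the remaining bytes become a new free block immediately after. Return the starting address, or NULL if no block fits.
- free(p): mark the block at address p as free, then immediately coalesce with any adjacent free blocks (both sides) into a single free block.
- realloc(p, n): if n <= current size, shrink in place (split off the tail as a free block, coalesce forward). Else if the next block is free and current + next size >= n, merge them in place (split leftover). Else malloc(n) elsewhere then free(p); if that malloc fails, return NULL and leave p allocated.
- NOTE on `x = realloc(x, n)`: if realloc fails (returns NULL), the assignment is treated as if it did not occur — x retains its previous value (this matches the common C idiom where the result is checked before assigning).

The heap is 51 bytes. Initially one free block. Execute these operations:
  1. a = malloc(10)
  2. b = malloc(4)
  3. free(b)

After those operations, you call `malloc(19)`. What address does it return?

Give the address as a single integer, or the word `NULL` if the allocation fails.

Op 1: a = malloc(10) -> a = 0; heap: [0-9 ALLOC][10-50 FREE]
Op 2: b = malloc(4) -> b = 10; heap: [0-9 ALLOC][10-13 ALLOC][14-50 FREE]
Op 3: free(b) -> (freed b); heap: [0-9 ALLOC][10-50 FREE]
malloc(19): first-fit scan over [0-9 ALLOC][10-50 FREE] -> 10

Answer: 10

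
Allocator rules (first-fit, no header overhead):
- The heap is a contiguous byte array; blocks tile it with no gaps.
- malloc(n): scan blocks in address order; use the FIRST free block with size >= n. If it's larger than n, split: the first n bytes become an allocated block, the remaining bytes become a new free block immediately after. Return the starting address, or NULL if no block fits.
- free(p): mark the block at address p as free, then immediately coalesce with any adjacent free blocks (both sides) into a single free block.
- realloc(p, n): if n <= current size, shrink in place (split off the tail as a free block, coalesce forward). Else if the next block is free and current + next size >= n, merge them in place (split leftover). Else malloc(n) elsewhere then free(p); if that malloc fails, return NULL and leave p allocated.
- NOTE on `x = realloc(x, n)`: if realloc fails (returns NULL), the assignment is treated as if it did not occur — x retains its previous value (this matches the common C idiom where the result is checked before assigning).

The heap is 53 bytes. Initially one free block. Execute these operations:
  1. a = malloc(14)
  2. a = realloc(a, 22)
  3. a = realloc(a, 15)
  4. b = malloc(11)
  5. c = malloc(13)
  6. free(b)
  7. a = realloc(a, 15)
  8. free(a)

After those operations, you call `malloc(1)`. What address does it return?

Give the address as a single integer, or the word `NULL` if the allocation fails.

Op 1: a = malloc(14) -> a = 0; heap: [0-13 ALLOC][14-52 FREE]
Op 2: a = realloc(a, 22) -> a = 0; heap: [0-21 ALLOC][22-52 FREE]
Op 3: a = realloc(a, 15) -> a = 0; heap: [0-14 ALLOC][15-52 FREE]
Op 4: b = malloc(11) -> b = 15; heap: [0-14 ALLOC][15-25 ALLOC][26-52 FREE]
Op 5: c = malloc(13) -> c = 26; heap: [0-14 ALLOC][15-25 ALLOC][26-38 ALLOC][39-52 FREE]
Op 6: free(b) -> (freed b); heap: [0-14 ALLOC][15-25 FREE][26-38 ALLOC][39-52 FREE]
Op 7: a = realloc(a, 15) -> a = 0; heap: [0-14 ALLOC][15-25 FREE][26-38 ALLOC][39-52 FREE]
Op 8: free(a) -> (freed a); heap: [0-25 FREE][26-38 ALLOC][39-52 FREE]
malloc(1): first-fit scan over [0-25 FREE][26-38 ALLOC][39-52 FREE] -> 0

Answer: 0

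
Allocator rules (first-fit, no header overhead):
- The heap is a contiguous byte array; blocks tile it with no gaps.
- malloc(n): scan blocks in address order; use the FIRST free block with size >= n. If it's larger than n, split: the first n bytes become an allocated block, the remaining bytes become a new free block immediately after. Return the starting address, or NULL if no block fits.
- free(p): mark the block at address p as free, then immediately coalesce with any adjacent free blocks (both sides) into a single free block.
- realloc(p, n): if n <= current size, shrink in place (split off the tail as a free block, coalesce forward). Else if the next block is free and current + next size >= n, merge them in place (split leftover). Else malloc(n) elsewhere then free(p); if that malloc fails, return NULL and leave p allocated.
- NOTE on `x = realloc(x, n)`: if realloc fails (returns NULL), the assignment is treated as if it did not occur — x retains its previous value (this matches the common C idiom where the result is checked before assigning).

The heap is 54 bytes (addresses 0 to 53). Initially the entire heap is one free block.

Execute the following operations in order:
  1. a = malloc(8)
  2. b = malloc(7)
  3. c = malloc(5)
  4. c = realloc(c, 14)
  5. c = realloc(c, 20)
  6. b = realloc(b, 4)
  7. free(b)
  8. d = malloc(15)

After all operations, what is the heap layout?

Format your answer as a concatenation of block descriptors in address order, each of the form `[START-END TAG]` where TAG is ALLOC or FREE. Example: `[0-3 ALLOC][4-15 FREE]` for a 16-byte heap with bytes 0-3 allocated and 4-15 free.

Answer: [0-7 ALLOC][8-14 FREE][15-34 ALLOC][35-49 ALLOC][50-53 FREE]

Derivation:
Op 1: a = malloc(8) -> a = 0; heap: [0-7 ALLOC][8-53 FREE]
Op 2: b = malloc(7) -> b = 8; heap: [0-7 ALLOC][8-14 ALLOC][15-53 FREE]
Op 3: c = malloc(5) -> c = 15; heap: [0-7 ALLOC][8-14 ALLOC][15-19 ALLOC][20-53 FREE]
Op 4: c = realloc(c, 14) -> c = 15; heap: [0-7 ALLOC][8-14 ALLOC][15-28 ALLOC][29-53 FREE]
Op 5: c = realloc(c, 20) -> c = 15; heap: [0-7 ALLOC][8-14 ALLOC][15-34 ALLOC][35-53 FREE]
Op 6: b = realloc(b, 4) -> b = 8; heap: [0-7 ALLOC][8-11 ALLOC][12-14 FREE][15-34 ALLOC][35-53 FREE]
Op 7: free(b) -> (freed b); heap: [0-7 ALLOC][8-14 FREE][15-34 ALLOC][35-53 FREE]
Op 8: d = malloc(15) -> d = 35; heap: [0-7 ALLOC][8-14 FREE][15-34 ALLOC][35-49 ALLOC][50-53 FREE]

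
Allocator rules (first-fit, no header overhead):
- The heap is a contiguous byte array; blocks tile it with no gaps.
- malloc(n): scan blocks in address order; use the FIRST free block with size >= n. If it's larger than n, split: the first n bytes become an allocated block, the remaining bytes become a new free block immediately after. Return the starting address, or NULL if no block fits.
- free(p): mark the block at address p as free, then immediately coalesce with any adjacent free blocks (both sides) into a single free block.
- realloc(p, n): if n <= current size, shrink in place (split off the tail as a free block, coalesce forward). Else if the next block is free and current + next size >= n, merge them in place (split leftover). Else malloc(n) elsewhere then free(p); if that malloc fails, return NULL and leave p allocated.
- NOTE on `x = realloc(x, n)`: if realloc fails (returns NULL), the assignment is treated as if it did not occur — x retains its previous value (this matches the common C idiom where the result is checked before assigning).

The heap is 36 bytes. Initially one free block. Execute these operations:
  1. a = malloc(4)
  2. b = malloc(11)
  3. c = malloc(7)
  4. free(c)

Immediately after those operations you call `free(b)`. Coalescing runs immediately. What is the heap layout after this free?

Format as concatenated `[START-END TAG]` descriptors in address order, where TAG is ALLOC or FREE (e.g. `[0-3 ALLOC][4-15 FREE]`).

Answer: [0-3 ALLOC][4-35 FREE]

Derivation:
Op 1: a = malloc(4) -> a = 0; heap: [0-3 ALLOC][4-35 FREE]
Op 2: b = malloc(11) -> b = 4; heap: [0-3 ALLOC][4-14 ALLOC][15-35 FREE]
Op 3: c = malloc(7) -> c = 15; heap: [0-3 ALLOC][4-14 ALLOC][15-21 ALLOC][22-35 FREE]
Op 4: free(c) -> (freed c); heap: [0-3 ALLOC][4-14 ALLOC][15-35 FREE]
free(b): b = 4 -> block [4-14 ALLOC]; mark free, coalesce with adjacent free neighbors -> [0-3 ALLOC][4-35 FREE]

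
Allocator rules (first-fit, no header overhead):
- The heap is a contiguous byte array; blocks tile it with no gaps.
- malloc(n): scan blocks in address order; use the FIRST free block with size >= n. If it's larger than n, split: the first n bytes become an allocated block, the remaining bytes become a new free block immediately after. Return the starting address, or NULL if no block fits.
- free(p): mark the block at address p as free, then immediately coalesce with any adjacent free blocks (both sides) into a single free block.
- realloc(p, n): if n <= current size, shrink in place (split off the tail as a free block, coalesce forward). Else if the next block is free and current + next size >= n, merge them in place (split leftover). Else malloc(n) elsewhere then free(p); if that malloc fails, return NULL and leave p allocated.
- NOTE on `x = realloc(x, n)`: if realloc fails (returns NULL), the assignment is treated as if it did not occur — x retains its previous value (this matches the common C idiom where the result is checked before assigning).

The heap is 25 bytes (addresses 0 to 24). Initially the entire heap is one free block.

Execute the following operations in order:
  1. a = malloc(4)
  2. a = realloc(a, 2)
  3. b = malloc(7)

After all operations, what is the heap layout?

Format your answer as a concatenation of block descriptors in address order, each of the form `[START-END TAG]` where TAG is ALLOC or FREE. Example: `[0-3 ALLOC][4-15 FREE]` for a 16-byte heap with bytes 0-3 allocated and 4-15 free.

Op 1: a = malloc(4) -> a = 0; heap: [0-3 ALLOC][4-24 FREE]
Op 2: a = realloc(a, 2) -> a = 0; heap: [0-1 ALLOC][2-24 FREE]
Op 3: b = malloc(7) -> b = 2; heap: [0-1 ALLOC][2-8 ALLOC][9-24 FREE]

Answer: [0-1 ALLOC][2-8 ALLOC][9-24 FREE]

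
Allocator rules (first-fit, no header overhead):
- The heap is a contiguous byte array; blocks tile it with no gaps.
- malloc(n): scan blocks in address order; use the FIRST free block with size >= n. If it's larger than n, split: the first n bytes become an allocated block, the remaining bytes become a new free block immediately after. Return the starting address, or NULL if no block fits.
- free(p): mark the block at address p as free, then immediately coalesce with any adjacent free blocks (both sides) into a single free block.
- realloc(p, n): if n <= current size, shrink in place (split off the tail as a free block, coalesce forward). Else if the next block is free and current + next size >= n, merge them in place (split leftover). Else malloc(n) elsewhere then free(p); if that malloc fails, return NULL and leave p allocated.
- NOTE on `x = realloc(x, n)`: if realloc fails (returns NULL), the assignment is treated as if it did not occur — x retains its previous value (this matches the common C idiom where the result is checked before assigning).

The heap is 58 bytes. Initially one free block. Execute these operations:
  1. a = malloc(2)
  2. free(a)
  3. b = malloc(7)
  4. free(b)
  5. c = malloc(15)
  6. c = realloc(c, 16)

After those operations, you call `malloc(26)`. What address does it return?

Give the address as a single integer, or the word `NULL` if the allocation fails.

Answer: 16

Derivation:
Op 1: a = malloc(2) -> a = 0; heap: [0-1 ALLOC][2-57 FREE]
Op 2: free(a) -> (freed a); heap: [0-57 FREE]
Op 3: b = malloc(7) -> b = 0; heap: [0-6 ALLOC][7-57 FREE]
Op 4: free(b) -> (freed b); heap: [0-57 FREE]
Op 5: c = malloc(15) -> c = 0; heap: [0-14 ALLOC][15-57 FREE]
Op 6: c = realloc(c, 16) -> c = 0; heap: [0-15 ALLOC][16-57 FREE]
malloc(26): first-fit scan over [0-15 ALLOC][16-57 FREE] -> 16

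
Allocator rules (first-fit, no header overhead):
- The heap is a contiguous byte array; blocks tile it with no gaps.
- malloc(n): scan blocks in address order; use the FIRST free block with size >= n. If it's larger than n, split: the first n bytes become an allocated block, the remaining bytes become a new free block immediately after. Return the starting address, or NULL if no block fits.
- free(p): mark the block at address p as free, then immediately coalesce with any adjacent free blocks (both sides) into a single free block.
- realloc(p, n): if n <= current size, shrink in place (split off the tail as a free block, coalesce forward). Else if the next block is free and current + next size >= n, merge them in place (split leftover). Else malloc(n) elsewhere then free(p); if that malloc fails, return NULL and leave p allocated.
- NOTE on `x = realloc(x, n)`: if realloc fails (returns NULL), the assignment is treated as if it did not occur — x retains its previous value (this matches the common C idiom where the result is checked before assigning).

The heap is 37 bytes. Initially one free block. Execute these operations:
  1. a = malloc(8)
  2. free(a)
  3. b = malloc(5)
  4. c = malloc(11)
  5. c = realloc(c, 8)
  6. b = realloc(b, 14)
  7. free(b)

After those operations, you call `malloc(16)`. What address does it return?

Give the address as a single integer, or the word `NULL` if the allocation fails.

Op 1: a = malloc(8) -> a = 0; heap: [0-7 ALLOC][8-36 FREE]
Op 2: free(a) -> (freed a); heap: [0-36 FREE]
Op 3: b = malloc(5) -> b = 0; heap: [0-4 ALLOC][5-36 FREE]
Op 4: c = malloc(11) -> c = 5; heap: [0-4 ALLOC][5-15 ALLOC][16-36 FREE]
Op 5: c = realloc(c, 8) -> c = 5; heap: [0-4 ALLOC][5-12 ALLOC][13-36 FREE]
Op 6: b = realloc(b, 14) -> b = 13; heap: [0-4 FREE][5-12 ALLOC][13-26 ALLOC][27-36 FREE]
Op 7: free(b) -> (freed b); heap: [0-4 FREE][5-12 ALLOC][13-36 FREE]
malloc(16): first-fit scan over [0-4 FREE][5-12 ALLOC][13-36 FREE] -> 13

Answer: 13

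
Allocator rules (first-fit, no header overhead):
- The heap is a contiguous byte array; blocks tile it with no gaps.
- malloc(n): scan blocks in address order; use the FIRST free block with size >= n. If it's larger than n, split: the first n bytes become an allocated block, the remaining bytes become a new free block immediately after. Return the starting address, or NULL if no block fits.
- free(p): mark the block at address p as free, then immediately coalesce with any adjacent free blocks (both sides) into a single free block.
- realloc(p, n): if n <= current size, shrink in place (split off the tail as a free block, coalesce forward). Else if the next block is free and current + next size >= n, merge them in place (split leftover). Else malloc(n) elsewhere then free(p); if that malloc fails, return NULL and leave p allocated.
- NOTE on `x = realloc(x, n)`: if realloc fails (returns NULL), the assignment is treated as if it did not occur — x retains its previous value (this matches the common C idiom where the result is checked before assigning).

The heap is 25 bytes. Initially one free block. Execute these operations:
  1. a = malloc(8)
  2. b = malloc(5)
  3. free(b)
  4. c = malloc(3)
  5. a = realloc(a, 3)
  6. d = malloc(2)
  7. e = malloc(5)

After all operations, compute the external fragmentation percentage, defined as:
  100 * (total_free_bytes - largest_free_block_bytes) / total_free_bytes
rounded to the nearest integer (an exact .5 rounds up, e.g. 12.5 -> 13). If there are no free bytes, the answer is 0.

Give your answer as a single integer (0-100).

Answer: 25

Derivation:
Op 1: a = malloc(8) -> a = 0; heap: [0-7 ALLOC][8-24 FREE]
Op 2: b = malloc(5) -> b = 8; heap: [0-7 ALLOC][8-12 ALLOC][13-24 FREE]
Op 3: free(b) -> (freed b); heap: [0-7 ALLOC][8-24 FREE]
Op 4: c = malloc(3) -> c = 8; heap: [0-7 ALLOC][8-10 ALLOC][11-24 FREE]
Op 5: a = realloc(a, 3) -> a = 0; heap: [0-2 ALLOC][3-7 FREE][8-10 ALLOC][11-24 FREE]
Op 6: d = malloc(2) -> d = 3; heap: [0-2 ALLOC][3-4 ALLOC][5-7 FREE][8-10 ALLOC][11-24 FREE]
Op 7: e = malloc(5) -> e = 11; heap: [0-2 ALLOC][3-4 ALLOC][5-7 FREE][8-10 ALLOC][11-15 ALLOC][16-24 FREE]
Free blocks: [3 9] total_free=12 largest=9 -> 100*(12-9)/12 = 300/12 = 25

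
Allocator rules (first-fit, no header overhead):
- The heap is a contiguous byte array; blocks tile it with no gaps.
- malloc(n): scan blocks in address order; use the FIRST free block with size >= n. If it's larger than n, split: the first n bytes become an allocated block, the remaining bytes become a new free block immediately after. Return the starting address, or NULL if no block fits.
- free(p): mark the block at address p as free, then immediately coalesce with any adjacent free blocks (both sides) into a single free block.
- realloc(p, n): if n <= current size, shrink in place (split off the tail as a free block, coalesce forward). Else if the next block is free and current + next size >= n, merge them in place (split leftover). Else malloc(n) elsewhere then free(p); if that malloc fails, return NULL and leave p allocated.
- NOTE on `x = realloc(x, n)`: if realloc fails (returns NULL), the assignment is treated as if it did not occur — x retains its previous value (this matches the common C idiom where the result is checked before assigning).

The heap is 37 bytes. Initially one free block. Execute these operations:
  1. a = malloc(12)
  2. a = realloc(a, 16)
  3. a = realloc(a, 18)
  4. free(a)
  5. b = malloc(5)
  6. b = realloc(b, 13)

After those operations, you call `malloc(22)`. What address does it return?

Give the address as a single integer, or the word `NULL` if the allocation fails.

Answer: 13

Derivation:
Op 1: a = malloc(12) -> a = 0; heap: [0-11 ALLOC][12-36 FREE]
Op 2: a = realloc(a, 16) -> a = 0; heap: [0-15 ALLOC][16-36 FREE]
Op 3: a = realloc(a, 18) -> a = 0; heap: [0-17 ALLOC][18-36 FREE]
Op 4: free(a) -> (freed a); heap: [0-36 FREE]
Op 5: b = malloc(5) -> b = 0; heap: [0-4 ALLOC][5-36 FREE]
Op 6: b = realloc(b, 13) -> b = 0; heap: [0-12 ALLOC][13-36 FREE]
malloc(22): first-fit scan over [0-12 ALLOC][13-36 FREE] -> 13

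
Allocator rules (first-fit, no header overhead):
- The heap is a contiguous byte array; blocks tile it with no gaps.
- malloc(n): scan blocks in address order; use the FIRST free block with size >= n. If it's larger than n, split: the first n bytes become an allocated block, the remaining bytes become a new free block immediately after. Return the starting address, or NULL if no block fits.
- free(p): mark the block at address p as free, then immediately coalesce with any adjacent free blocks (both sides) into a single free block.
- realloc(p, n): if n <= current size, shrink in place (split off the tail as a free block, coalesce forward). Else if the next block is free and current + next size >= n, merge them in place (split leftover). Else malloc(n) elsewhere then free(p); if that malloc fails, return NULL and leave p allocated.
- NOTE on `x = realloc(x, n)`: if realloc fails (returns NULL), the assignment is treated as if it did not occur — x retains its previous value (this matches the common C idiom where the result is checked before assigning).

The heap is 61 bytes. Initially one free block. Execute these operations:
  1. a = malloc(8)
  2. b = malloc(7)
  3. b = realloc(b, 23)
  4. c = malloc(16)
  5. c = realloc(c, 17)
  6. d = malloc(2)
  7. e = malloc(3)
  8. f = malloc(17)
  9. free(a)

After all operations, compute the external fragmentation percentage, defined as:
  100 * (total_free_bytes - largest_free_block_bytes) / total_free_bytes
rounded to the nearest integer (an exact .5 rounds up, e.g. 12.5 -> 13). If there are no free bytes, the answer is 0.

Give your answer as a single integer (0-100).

Answer: 50

Derivation:
Op 1: a = malloc(8) -> a = 0; heap: [0-7 ALLOC][8-60 FREE]
Op 2: b = malloc(7) -> b = 8; heap: [0-7 ALLOC][8-14 ALLOC][15-60 FREE]
Op 3: b = realloc(b, 23) -> b = 8; heap: [0-7 ALLOC][8-30 ALLOC][31-60 FREE]
Op 4: c = malloc(16) -> c = 31; heap: [0-7 ALLOC][8-30 ALLOC][31-46 ALLOC][47-60 FREE]
Op 5: c = realloc(c, 17) -> c = 31; heap: [0-7 ALLOC][8-30 ALLOC][31-47 ALLOC][48-60 FREE]
Op 6: d = malloc(2) -> d = 48; heap: [0-7 ALLOC][8-30 ALLOC][31-47 ALLOC][48-49 ALLOC][50-60 FREE]
Op 7: e = malloc(3) -> e = 50; heap: [0-7 ALLOC][8-30 ALLOC][31-47 ALLOC][48-49 ALLOC][50-52 ALLOC][53-60 FREE]
Op 8: f = malloc(17) -> f = NULL; heap: [0-7 ALLOC][8-30 ALLOC][31-47 ALLOC][48-49 ALLOC][50-52 ALLOC][53-60 FREE]
Op 9: free(a) -> (freed a); heap: [0-7 FREE][8-30 ALLOC][31-47 ALLOC][48-49 ALLOC][50-52 ALLOC][53-60 FREE]
Free blocks: [8 8] total_free=16 largest=8 -> 100*(16-8)/16 = 800/16 = 50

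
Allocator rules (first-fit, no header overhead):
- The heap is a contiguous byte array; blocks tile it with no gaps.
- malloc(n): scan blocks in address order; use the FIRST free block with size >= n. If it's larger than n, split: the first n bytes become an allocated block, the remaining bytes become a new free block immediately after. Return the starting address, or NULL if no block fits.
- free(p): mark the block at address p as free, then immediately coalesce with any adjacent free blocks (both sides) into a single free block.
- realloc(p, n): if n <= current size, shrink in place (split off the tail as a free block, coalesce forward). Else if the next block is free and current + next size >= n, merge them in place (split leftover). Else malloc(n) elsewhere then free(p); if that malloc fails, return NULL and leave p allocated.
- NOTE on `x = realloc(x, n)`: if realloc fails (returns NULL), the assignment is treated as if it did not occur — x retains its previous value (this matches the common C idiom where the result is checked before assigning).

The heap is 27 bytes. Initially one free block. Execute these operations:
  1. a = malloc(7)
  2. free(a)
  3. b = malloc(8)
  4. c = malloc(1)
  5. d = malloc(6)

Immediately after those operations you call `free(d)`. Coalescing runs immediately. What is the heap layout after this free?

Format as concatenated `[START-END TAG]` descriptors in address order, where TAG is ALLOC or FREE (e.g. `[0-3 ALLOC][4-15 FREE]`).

Op 1: a = malloc(7) -> a = 0; heap: [0-6 ALLOC][7-26 FREE]
Op 2: free(a) -> (freed a); heap: [0-26 FREE]
Op 3: b = malloc(8) -> b = 0; heap: [0-7 ALLOC][8-26 FREE]
Op 4: c = malloc(1) -> c = 8; heap: [0-7 ALLOC][8-8 ALLOC][9-26 FREE]
Op 5: d = malloc(6) -> d = 9; heap: [0-7 ALLOC][8-8 ALLOC][9-14 ALLOC][15-26 FREE]
free(d): d = 9 -> block [9-14 ALLOC]; mark free, coalesce with adjacent free neighbors -> [0-7 ALLOC][8-8 ALLOC][9-26 FREE]

Answer: [0-7 ALLOC][8-8 ALLOC][9-26 FREE]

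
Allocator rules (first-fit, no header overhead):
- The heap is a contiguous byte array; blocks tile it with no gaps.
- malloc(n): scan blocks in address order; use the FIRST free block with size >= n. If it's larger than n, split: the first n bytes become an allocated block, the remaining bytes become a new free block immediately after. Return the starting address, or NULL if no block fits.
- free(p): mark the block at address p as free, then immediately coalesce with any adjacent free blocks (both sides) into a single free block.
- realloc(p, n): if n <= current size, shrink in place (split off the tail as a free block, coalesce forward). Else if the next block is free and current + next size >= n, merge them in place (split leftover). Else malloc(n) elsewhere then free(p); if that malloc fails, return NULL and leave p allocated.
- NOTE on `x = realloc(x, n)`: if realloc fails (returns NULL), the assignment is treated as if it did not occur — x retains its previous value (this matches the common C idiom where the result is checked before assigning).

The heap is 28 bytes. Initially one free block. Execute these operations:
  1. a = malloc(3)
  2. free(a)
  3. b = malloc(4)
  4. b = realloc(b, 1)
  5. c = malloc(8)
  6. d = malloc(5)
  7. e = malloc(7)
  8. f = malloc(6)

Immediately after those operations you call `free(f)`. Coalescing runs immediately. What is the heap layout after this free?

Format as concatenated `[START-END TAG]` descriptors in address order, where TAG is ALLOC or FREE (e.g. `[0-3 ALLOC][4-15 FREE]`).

Op 1: a = malloc(3) -> a = 0; heap: [0-2 ALLOC][3-27 FREE]
Op 2: free(a) -> (freed a); heap: [0-27 FREE]
Op 3: b = malloc(4) -> b = 0; heap: [0-3 ALLOC][4-27 FREE]
Op 4: b = realloc(b, 1) -> b = 0; heap: [0-0 ALLOC][1-27 FREE]
Op 5: c = malloc(8) -> c = 1; heap: [0-0 ALLOC][1-8 ALLOC][9-27 FREE]
Op 6: d = malloc(5) -> d = 9; heap: [0-0 ALLOC][1-8 ALLOC][9-13 ALLOC][14-27 FREE]
Op 7: e = malloc(7) -> e = 14; heap: [0-0 ALLOC][1-8 ALLOC][9-13 ALLOC][14-20 ALLOC][21-27 FREE]
Op 8: f = malloc(6) -> f = 21; heap: [0-0 ALLOC][1-8 ALLOC][9-13 ALLOC][14-20 ALLOC][21-26 ALLOC][27-27 FREE]
free(f): f = 21 -> block [21-26 ALLOC]; mark free, coalesce with adjacent free neighbors -> [0-0 ALLOC][1-8 ALLOC][9-13 ALLOC][14-20 ALLOC][21-27 FREE]

Answer: [0-0 ALLOC][1-8 ALLOC][9-13 ALLOC][14-20 ALLOC][21-27 FREE]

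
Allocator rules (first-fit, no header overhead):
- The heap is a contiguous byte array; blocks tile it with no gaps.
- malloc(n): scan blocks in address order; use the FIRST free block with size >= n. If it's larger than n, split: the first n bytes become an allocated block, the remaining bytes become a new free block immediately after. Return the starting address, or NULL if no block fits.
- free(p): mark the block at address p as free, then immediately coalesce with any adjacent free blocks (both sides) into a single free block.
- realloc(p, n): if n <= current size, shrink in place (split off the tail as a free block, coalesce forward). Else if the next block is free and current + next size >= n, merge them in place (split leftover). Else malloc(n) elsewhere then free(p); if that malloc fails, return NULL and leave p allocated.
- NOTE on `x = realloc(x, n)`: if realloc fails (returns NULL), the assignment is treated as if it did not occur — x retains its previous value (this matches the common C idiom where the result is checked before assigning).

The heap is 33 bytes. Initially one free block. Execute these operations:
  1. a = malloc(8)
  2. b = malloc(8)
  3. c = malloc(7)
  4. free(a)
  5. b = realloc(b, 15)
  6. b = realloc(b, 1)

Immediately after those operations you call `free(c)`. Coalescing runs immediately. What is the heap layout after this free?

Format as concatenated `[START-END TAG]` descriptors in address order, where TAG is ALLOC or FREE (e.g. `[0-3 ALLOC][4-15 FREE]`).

Answer: [0-7 FREE][8-8 ALLOC][9-32 FREE]

Derivation:
Op 1: a = malloc(8) -> a = 0; heap: [0-7 ALLOC][8-32 FREE]
Op 2: b = malloc(8) -> b = 8; heap: [0-7 ALLOC][8-15 ALLOC][16-32 FREE]
Op 3: c = malloc(7) -> c = 16; heap: [0-7 ALLOC][8-15 ALLOC][16-22 ALLOC][23-32 FREE]
Op 4: free(a) -> (freed a); heap: [0-7 FREE][8-15 ALLOC][16-22 ALLOC][23-32 FREE]
Op 5: b = realloc(b, 15) -> NULL (b unchanged); heap: [0-7 FREE][8-15 ALLOC][16-22 ALLOC][23-32 FREE]
Op 6: b = realloc(b, 1) -> b = 8; heap: [0-7 FREE][8-8 ALLOC][9-15 FREE][16-22 ALLOC][23-32 FREE]
free(c): c = 16 -> block [16-22 ALLOC]; mark free, coalesce with adjacent free neighbors -> [0-7 FREE][8-8 ALLOC][9-32 FREE]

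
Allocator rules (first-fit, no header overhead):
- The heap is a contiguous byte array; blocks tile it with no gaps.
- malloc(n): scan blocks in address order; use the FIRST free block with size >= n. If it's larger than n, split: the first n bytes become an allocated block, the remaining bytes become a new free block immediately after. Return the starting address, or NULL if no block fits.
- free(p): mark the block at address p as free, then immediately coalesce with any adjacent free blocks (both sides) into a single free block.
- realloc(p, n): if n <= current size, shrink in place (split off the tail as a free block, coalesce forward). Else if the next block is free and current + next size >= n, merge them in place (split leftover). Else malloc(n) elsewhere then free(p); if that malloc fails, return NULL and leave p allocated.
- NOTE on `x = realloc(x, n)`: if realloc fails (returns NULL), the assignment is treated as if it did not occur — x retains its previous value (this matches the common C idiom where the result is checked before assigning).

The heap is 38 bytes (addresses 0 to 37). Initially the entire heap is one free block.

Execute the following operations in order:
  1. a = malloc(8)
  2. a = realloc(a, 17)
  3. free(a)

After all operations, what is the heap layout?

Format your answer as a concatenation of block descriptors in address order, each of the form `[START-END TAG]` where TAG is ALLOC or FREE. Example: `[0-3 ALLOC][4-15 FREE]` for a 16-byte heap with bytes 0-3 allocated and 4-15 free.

Answer: [0-37 FREE]

Derivation:
Op 1: a = malloc(8) -> a = 0; heap: [0-7 ALLOC][8-37 FREE]
Op 2: a = realloc(a, 17) -> a = 0; heap: [0-16 ALLOC][17-37 FREE]
Op 3: free(a) -> (freed a); heap: [0-37 FREE]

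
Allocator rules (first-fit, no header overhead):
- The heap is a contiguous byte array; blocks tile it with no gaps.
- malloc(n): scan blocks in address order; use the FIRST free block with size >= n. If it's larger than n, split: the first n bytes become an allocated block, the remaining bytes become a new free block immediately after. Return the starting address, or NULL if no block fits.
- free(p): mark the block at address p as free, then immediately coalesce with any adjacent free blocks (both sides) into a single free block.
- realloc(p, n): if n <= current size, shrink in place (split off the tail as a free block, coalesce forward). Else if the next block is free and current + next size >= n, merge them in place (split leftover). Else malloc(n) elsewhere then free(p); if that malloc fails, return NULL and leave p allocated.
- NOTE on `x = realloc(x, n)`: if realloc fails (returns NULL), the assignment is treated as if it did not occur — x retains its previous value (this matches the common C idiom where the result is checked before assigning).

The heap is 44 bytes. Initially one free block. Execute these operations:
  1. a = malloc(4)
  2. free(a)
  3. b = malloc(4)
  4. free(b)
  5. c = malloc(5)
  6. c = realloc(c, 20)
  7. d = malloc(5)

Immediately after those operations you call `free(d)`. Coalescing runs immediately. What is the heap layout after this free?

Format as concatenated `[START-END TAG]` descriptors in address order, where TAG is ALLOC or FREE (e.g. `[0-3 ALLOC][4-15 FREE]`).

Answer: [0-19 ALLOC][20-43 FREE]

Derivation:
Op 1: a = malloc(4) -> a = 0; heap: [0-3 ALLOC][4-43 FREE]
Op 2: free(a) -> (freed a); heap: [0-43 FREE]
Op 3: b = malloc(4) -> b = 0; heap: [0-3 ALLOC][4-43 FREE]
Op 4: free(b) -> (freed b); heap: [0-43 FREE]
Op 5: c = malloc(5) -> c = 0; heap: [0-4 ALLOC][5-43 FREE]
Op 6: c = realloc(c, 20) -> c = 0; heap: [0-19 ALLOC][20-43 FREE]
Op 7: d = malloc(5) -> d = 20; heap: [0-19 ALLOC][20-24 ALLOC][25-43 FREE]
free(d): d = 20 -> block [20-24 ALLOC]; mark free, coalesce with adjacent free neighbors -> [0-19 ALLOC][20-43 FREE]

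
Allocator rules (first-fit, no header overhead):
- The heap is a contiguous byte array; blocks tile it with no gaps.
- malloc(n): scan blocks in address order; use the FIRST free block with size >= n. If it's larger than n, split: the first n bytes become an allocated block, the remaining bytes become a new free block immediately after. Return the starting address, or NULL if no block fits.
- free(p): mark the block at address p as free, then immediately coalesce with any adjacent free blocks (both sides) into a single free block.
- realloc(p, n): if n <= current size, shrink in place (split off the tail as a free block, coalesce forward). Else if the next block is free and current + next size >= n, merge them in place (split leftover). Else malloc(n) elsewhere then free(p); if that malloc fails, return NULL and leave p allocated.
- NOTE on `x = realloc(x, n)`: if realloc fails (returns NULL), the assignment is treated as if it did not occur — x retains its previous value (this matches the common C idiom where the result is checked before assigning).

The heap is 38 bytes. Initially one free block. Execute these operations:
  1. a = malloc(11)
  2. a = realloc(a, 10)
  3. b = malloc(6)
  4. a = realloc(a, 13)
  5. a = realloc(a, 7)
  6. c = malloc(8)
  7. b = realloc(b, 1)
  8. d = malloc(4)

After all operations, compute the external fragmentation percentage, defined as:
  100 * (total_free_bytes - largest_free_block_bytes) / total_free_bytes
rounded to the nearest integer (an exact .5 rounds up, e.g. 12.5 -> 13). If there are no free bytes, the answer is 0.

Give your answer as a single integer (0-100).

Answer: 17

Derivation:
Op 1: a = malloc(11) -> a = 0; heap: [0-10 ALLOC][11-37 FREE]
Op 2: a = realloc(a, 10) -> a = 0; heap: [0-9 ALLOC][10-37 FREE]
Op 3: b = malloc(6) -> b = 10; heap: [0-9 ALLOC][10-15 ALLOC][16-37 FREE]
Op 4: a = realloc(a, 13) -> a = 16; heap: [0-9 FREE][10-15 ALLOC][16-28 ALLOC][29-37 FREE]
Op 5: a = realloc(a, 7) -> a = 16; heap: [0-9 FREE][10-15 ALLOC][16-22 ALLOC][23-37 FREE]
Op 6: c = malloc(8) -> c = 0; heap: [0-7 ALLOC][8-9 FREE][10-15 ALLOC][16-22 ALLOC][23-37 FREE]
Op 7: b = realloc(b, 1) -> b = 10; heap: [0-7 ALLOC][8-9 FREE][10-10 ALLOC][11-15 FREE][16-22 ALLOC][23-37 FREE]
Op 8: d = malloc(4) -> d = 11; heap: [0-7 ALLOC][8-9 FREE][10-10 ALLOC][11-14 ALLOC][15-15 FREE][16-22 ALLOC][23-37 FREE]
Free blocks: [2 1 15] total_free=18 largest=15 -> 100*(18-15)/18 = 300/18 ≈ 16.667 -> rounds to 17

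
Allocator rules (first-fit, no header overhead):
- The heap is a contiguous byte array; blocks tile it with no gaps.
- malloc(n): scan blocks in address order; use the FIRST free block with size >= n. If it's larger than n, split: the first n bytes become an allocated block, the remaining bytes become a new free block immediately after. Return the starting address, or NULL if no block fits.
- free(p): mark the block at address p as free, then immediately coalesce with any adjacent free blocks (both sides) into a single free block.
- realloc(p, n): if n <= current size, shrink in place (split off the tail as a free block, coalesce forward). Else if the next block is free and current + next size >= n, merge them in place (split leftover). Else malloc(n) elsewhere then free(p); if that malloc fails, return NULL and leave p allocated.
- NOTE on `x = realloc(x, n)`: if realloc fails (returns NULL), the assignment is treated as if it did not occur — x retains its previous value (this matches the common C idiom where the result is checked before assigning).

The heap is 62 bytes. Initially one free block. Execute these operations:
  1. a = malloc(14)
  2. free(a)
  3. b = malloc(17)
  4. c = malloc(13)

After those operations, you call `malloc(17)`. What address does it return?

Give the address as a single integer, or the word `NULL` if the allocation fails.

Answer: 30

Derivation:
Op 1: a = malloc(14) -> a = 0; heap: [0-13 ALLOC][14-61 FREE]
Op 2: free(a) -> (freed a); heap: [0-61 FREE]
Op 3: b = malloc(17) -> b = 0; heap: [0-16 ALLOC][17-61 FREE]
Op 4: c = malloc(13) -> c = 17; heap: [0-16 ALLOC][17-29 ALLOC][30-61 FREE]
malloc(17): first-fit scan over [0-16 ALLOC][17-29 ALLOC][30-61 FREE] -> 30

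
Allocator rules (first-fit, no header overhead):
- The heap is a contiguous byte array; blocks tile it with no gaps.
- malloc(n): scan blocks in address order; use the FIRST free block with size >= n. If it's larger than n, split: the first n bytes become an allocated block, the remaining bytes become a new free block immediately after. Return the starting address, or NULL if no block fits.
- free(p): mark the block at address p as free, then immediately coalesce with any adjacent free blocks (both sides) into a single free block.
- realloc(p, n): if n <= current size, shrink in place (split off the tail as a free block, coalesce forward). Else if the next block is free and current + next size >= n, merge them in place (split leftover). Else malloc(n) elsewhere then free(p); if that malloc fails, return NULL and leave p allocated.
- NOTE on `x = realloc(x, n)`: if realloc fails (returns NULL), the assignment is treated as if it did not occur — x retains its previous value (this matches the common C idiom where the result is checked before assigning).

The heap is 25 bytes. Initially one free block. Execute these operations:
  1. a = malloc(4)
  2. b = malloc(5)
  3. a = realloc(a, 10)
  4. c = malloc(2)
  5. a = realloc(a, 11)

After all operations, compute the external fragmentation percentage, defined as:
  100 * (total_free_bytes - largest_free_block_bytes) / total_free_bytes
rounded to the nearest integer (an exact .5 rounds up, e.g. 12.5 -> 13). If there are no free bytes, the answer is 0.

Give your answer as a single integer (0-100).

Op 1: a = malloc(4) -> a = 0; heap: [0-3 ALLOC][4-24 FREE]
Op 2: b = malloc(5) -> b = 4; heap: [0-3 ALLOC][4-8 ALLOC][9-24 FREE]
Op 3: a = realloc(a, 10) -> a = 9; heap: [0-3 FREE][4-8 ALLOC][9-18 ALLOC][19-24 FREE]
Op 4: c = malloc(2) -> c = 0; heap: [0-1 ALLOC][2-3 FREE][4-8 ALLOC][9-18 ALLOC][19-24 FREE]
Op 5: a = realloc(a, 11) -> a = 9; heap: [0-1 ALLOC][2-3 FREE][4-8 ALLOC][9-19 ALLOC][20-24 FREE]
Free blocks: [2 5] total_free=7 largest=5 -> 100*(7-5)/7 = 200/7 ≈ 28.571 -> rounds to 29

Answer: 29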